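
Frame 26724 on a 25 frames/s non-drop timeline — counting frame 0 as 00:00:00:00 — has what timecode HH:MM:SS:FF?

00:17:48:24

26724 ÷ 25 = 1068 full seconds, remainder 24 frames.
1068 s = 0 h 17 min 48 s.
Timecode: 00:17:48:24.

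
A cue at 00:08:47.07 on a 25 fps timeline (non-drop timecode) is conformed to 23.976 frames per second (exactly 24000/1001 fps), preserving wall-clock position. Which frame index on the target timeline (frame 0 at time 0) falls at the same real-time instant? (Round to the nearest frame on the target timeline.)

Source frame index: (0×3600 + 8×60 + 47) × 25 + 7 = 13182.
Real time: 13182 / (25) = 13182/25 s.
Target frame: (13182/25) × (24000/1001) = 973440/77 ≈ 12642.078 → 12642.

frame 12642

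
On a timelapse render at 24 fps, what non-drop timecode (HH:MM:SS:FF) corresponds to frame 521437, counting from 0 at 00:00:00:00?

521437 ÷ 24 = 21726 full seconds, remainder 13 frames.
21726 s = 6 h 2 min 6 s.
Timecode: 06:02:06:13.

06:02:06:13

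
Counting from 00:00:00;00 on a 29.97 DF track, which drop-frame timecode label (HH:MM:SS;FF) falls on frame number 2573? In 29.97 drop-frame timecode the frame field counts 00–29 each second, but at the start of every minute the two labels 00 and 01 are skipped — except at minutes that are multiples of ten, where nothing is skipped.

00:01:25;25

Each 10-minute DF block holds 10 × 60 × 30 − 9 × 2 = 17982 frames. 2573 ÷ 17982 → 0 full blocks, remainder 2573.
Within the partial block the first minute is 1800 frames and each further minute 1798, so 1 further minute boundary passed. Total skipped labels = 18 × 0 + 2 × 1 = 2.
Non-drop label index = 2573 + 2 = 2575; at 30 labels/s that is 00:01:25:25, i.e. DF 00:01:25;25.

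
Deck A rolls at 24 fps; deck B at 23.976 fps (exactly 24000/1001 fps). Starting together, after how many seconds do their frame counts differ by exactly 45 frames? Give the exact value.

1876.875 seconds

The gap grows by |24000/1001 − 24| = 24/1001 frames per second.
Time for a 45-frame gap: 45 ÷ (24/1001) = 1876.875 s.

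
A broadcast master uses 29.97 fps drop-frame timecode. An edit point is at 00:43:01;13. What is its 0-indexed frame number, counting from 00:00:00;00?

77365

As if non-drop at 30 labels/s: (0 × 3600 + 43 × 60 + 1) × 30 + 13 = 77443.
Minute boundaries passed: 43; those not divisible by 10: 43 − 4 = 39; dropped labels = 2 × 39 = 78.
Actual frame index = 77443 − 78 = 77365.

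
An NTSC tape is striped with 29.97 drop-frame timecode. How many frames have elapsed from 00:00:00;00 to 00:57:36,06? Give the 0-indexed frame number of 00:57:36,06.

Complete 10-minute blocks: 5, each 17982 frames → 89910.
Remaining 7 whole minutes in the current block: 1800 + 6 × 1798 = 12588 frames.
Within the current minute: 36 × 30 + 6 − 2 = 1084 (labels ;00/;01 skipped at this minute). Total = 89910 + 12588 + 1084 = 103582.

103582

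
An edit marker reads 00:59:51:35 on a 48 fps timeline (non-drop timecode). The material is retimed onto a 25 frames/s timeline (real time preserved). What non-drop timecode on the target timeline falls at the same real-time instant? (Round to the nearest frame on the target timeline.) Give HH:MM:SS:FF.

00:59:51:18

Source frame index: (0×3600 + 59×60 + 51) × 48 + 35 = 172403.
Real time: 172403 / (48) = 172403/48 s.
Target frame: (172403/48) × (25) = 4310075/48 ≈ 89793.229 → 89793.
At 25 labels/s: frame 89793 → 00:59:51:18.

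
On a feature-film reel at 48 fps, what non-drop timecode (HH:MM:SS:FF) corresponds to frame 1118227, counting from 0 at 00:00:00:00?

1118227 ÷ 48 = 23296 full seconds, remainder 19 frames.
23296 s = 6 h 28 min 16 s.
Timecode: 06:28:16:19.

06:28:16:19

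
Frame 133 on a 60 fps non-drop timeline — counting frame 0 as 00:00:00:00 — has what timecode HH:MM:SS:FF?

133 ÷ 60 = 2 full seconds, remainder 13 frames.
2 s = 0 h 0 min 2 s.
Timecode: 00:00:02:13.

00:00:02:13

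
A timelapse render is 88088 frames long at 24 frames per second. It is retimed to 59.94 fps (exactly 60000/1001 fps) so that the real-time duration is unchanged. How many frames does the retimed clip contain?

Target frames = source frames × (target rate / source rate) = 88088 × (60000/1001)/(24) = 88088 × 2500/1001 = 220000.

220000 frames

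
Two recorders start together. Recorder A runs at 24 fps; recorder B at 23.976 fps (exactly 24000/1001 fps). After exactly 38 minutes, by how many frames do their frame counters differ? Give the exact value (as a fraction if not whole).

54720/1001 frames

38 min = 2280 s.
A emits 24 × 2280 = 54720 frames; B emits 24000/1001 × 2280 = 54720000/1001.
Difference = 54720/1001 frames (≈ 54.6653); B is behind A.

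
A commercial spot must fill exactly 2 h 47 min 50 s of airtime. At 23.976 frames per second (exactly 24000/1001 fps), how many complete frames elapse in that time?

2 h 47 min 50 s = 10070 s.
Frames = 10070 × 24000/1001 = 241680000/1001 ≈ 241438.5614.
Complete frames: 241438.

241438 frames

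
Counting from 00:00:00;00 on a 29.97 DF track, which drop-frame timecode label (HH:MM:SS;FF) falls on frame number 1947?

Each 10-minute DF block holds 10 × 60 × 30 − 9 × 2 = 17982 frames. 1947 ÷ 17982 → 0 full blocks, remainder 1947.
Within the partial block the first minute is 1800 frames and each further minute 1798, so 1 further minute boundary passed. Total skipped labels = 18 × 0 + 2 × 1 = 2.
Non-drop label index = 1947 + 2 = 1949; at 30 labels/s that is 00:01:04:29, i.e. DF 00:01:04;29.

00:01:04;29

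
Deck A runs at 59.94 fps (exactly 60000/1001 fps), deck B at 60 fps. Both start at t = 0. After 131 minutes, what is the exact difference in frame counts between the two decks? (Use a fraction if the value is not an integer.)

471600/1001 frames

131 min = 7860 s.
A emits 60000/1001 × 7860 = 471600000/1001 frames; B emits 60 × 7860 = 471600.
Difference = 471600/1001 frames (≈ 471.1289); B is ahead of A.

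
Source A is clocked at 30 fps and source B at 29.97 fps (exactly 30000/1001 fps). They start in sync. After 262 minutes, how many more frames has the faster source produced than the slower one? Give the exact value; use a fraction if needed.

262 min = 15720 s.
A emits 30 × 15720 = 471600 frames; B emits 30000/1001 × 15720 = 471600000/1001.
Difference = 471600/1001 frames (≈ 471.1289); B is behind A.

471600/1001 frames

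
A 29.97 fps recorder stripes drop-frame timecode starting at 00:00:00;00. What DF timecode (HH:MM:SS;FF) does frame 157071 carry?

01:27:20;29

Ten DF minutes hold 17982 frames, so frame 157071 lies in block 8 (frames 143856–161837) with 13215 frames into that block.
The block's first minute is 1800 frames and the rest 1798 each; 13215 frames reaches minute 7, so 8 × 18 + 7 × 2 = 158 labels have been skipped so far.
Adding those back, label number 157071 + 158 = 157229 at 30 labels/s is 5240 s + 29 f = 1 h 27 min 20 s frame 29, i.e. 01:27:20;29.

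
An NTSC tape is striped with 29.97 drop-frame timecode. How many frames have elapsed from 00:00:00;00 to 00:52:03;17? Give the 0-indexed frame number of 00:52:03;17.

93613

Complete 10-minute blocks: 5, each 17982 frames → 89910.
Remaining 2 whole minutes in the current block: 1800 + 1 × 1798 = 3598 frames.
Within the current minute: 3 × 30 + 17 − 2 = 105 (labels ;00/;01 skipped at this minute). Total = 89910 + 3598 + 105 = 93613.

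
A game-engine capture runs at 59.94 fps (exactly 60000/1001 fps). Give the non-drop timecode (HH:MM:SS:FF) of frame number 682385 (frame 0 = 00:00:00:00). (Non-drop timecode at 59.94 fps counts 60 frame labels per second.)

03:09:33:05

682385 ÷ 60 = 11373 full seconds, remainder 5 frames.
11373 s = 3 h 9 min 33 s.
Timecode: 03:09:33:05.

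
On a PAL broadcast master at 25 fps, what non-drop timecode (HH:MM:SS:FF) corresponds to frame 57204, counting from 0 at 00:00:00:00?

00:38:08:04

57204 ÷ 25 = 2288 full seconds, remainder 4 frames.
2288 s = 0 h 38 min 8 s.
Timecode: 00:38:08:04.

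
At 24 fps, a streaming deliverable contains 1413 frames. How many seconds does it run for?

58.875 seconds

Running time = 1413 / (24) = 58.875 s.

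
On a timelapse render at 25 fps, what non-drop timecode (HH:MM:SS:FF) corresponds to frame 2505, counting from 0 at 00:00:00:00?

2505 ÷ 25 = 100 full seconds, remainder 5 frames.
100 s = 0 h 1 min 40 s.
Timecode: 00:01:40:05.

00:01:40:05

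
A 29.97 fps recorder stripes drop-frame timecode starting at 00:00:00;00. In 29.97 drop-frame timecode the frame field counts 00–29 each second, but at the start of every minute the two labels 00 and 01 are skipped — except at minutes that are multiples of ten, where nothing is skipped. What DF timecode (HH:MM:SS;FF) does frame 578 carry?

00:00:19;08

Each 10-minute DF block holds 10 × 60 × 30 − 9 × 2 = 17982 frames. 578 ÷ 17982 → 0 full blocks, remainder 578.
Within the partial block the first minute is 1800 frames and each further minute 1798, so 0 further minute boundaries passed. Total skipped labels = 18 × 0 + 2 × 0 = 0.
Non-drop label index = 578 + 0 = 578; at 30 labels/s that is 00:00:19:08, i.e. DF 00:00:19;08.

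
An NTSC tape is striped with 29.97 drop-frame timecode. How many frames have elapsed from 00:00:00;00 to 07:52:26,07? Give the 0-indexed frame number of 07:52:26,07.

Complete 10-minute blocks: 47, each 17982 frames → 845154.
Remaining 2 whole minutes in the current block: 1800 + 1 × 1798 = 3598 frames.
Within the current minute: 26 × 30 + 7 − 2 = 785 (labels ;00/;01 skipped at this minute). Total = 845154 + 3598 + 785 = 849537.

849537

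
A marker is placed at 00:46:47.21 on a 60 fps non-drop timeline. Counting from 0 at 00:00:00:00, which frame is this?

Total seconds to the label: (0 × 3600 + 46 × 60 + 47) = 2807.
Frame index = 2807 × 60 + 21 = 168441.

168441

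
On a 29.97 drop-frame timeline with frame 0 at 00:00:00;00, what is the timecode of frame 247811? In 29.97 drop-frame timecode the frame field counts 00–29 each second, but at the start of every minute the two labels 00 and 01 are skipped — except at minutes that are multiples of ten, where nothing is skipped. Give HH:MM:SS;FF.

02:17:48;19

Each 10-minute DF block holds 10 × 60 × 30 − 9 × 2 = 17982 frames. 247811 ÷ 17982 → 13 full blocks, remainder 14045.
Within the partial block the first minute is 1800 frames and each further minute 1798, so 7 further minute boundaries passed. Total skipped labels = 18 × 13 + 2 × 7 = 248.
Non-drop label index = 247811 + 248 = 248059; at 30 labels/s that is 02:17:48:19, i.e. DF 02:17:48;19.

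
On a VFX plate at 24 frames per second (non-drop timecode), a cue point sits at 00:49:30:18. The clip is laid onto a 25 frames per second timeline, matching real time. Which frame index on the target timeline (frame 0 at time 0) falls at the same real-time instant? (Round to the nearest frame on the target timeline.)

Source frame index: (0×3600 + 49×60 + 30) × 24 + 18 = 71298.
Real time: 71298 / (24) = 11883/4 s.
Target frame: (11883/4) × (25) = 297075/4 ≈ 74268.750 → 74269.

frame 74269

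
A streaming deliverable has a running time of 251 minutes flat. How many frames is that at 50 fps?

753000 frames

251 min = 15060 s.
Frames = 15060 × 50 = 753000.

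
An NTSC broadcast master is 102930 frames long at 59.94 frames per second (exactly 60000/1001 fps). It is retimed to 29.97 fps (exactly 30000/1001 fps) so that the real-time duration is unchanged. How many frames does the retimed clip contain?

Target frames = source frames × (target rate / source rate) = 102930 × (30000/1001)/(60000/1001) = 102930 × 1/2 = 51465.

51465 frames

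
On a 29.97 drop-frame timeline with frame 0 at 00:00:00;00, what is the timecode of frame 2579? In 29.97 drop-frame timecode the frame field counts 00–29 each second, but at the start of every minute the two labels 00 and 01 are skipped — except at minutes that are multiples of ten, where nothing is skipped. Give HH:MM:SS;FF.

Ten DF minutes hold 17982 frames, so frame 2579 lies in block 0 (frames 0–17981) with 2579 frames into that block.
The block's first minute is 1800 frames and the rest 1798 each; 2579 frames reaches minute 1, so 0 × 18 + 1 × 2 = 2 labels have been skipped so far.
Adding those back, label number 2579 + 2 = 2581 at 30 labels/s is 86 s + 1 f = 0 h 1 min 26 s frame 1, i.e. 00:01:26;01.

00:01:26;01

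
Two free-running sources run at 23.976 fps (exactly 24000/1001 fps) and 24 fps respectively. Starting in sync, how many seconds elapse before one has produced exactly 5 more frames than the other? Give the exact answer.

The gap grows by |24 − 24000/1001| = 24/1001 frames per second.
Time for a 5-frame gap: 5 ÷ (24/1001) = 5005/24 s.

5005/24 seconds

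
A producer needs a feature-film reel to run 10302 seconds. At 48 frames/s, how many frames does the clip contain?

Frames = 10302 × 48 = 494496.

494496 frames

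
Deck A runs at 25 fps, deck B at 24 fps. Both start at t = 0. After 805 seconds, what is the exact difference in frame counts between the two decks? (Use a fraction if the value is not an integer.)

805 frames

A emits 25 × 805 = 20125 frames; B emits 24 × 805 = 19320.
Difference = 805 frames; B is behind A.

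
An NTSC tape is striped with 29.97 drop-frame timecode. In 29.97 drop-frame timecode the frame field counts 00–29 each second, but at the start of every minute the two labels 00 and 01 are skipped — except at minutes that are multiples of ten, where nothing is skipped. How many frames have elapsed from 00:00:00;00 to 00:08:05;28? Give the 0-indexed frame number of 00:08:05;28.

Complete 10-minute blocks: 0, each 17982 frames → 0.
Remaining 8 whole minutes in the current block: 1800 + 7 × 1798 = 14386 frames.
Within the current minute: 5 × 30 + 28 − 2 = 176 (labels ;00/;01 skipped at this minute). Total = 0 + 14386 + 176 = 14562.

14562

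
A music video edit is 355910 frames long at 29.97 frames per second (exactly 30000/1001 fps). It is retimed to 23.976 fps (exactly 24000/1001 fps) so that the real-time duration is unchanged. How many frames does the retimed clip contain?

284728 frames

Target frames = source frames × (target rate / source rate) = 355910 × (24000/1001)/(30000/1001) = 355910 × 4/5 = 284728.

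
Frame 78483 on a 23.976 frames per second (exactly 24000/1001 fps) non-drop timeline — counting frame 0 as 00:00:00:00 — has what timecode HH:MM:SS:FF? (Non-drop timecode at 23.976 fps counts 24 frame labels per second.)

78483 ÷ 24 = 3270 full seconds, remainder 3 frames.
3270 s = 0 h 54 min 30 s.
Timecode: 00:54:30:03.

00:54:30:03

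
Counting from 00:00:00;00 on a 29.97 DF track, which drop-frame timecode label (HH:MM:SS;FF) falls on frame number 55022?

Each 10-minute DF block holds 10 × 60 × 30 − 9 × 2 = 17982 frames. 55022 ÷ 17982 → 3 full blocks, remainder 1076.
Within the partial block the first minute is 1800 frames and each further minute 1798, so 0 further minute boundaries passed. Total skipped labels = 18 × 3 + 2 × 0 = 54.
Non-drop label index = 55022 + 54 = 55076; at 30 labels/s that is 00:30:35:26, i.e. DF 00:30:35;26.

00:30:35;26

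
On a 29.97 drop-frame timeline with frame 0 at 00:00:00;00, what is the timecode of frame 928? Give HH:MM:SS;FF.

00:00:30;28

Each 10-minute DF block holds 10 × 60 × 30 − 9 × 2 = 17982 frames. 928 ÷ 17982 → 0 full blocks, remainder 928.
Within the partial block the first minute is 1800 frames and each further minute 1798, so 0 further minute boundaries passed. Total skipped labels = 18 × 0 + 2 × 0 = 0.
Non-drop label index = 928 + 0 = 928; at 30 labels/s that is 00:00:30:28, i.e. DF 00:00:30;28.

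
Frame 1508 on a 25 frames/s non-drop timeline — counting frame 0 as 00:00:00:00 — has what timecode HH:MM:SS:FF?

00:01:00:08

1508 ÷ 25 = 60 full seconds, remainder 8 frames.
60 s = 0 h 1 min 0 s.
Timecode: 00:01:00:08.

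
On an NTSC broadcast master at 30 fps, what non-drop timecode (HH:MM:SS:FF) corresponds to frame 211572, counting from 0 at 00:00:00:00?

01:57:32:12

211572 ÷ 30 = 7052 full seconds, remainder 12 frames.
7052 s = 1 h 57 min 32 s.
Timecode: 01:57:32:12.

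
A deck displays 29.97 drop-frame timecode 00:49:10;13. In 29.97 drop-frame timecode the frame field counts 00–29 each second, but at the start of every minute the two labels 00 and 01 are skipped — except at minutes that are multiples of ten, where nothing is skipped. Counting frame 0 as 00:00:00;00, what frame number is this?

88423

Complete 10-minute blocks: 4, each 17982 frames → 71928.
Remaining 9 whole minutes in the current block: 1800 + 8 × 1798 = 16184 frames.
Within the current minute: 10 × 30 + 13 − 2 = 311 (labels ;00/;01 skipped at this minute). Total = 71928 + 16184 + 311 = 88423.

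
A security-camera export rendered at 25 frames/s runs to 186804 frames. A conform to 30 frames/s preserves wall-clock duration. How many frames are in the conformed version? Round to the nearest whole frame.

224165 frames

Frames at target rate = 186804 × (30) / (25) = 1120824/5 ≈ 224164.800.
Nearest whole frame: 224165.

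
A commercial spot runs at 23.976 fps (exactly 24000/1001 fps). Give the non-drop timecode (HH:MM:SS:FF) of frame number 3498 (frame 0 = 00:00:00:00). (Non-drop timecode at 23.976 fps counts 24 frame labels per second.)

00:02:25:18

3498 ÷ 24 = 145 full seconds, remainder 18 frames.
145 s = 0 h 2 min 25 s.
Timecode: 00:02:25:18.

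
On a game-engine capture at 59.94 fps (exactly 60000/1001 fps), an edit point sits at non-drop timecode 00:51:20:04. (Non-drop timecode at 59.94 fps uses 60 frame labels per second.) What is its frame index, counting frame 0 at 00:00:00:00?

frame 184804

Total seconds to the label: (0 × 3600 + 51 × 60 + 20) = 3080.
Frame index = 3080 × 60 + 4 = 184804.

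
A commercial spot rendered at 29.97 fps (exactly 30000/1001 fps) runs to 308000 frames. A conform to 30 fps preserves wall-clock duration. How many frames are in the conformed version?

Target frames = source frames × (target rate / source rate) = 308000 × (30)/(30000/1001) = 308000 × 1001/1000 = 308308.

308308 frames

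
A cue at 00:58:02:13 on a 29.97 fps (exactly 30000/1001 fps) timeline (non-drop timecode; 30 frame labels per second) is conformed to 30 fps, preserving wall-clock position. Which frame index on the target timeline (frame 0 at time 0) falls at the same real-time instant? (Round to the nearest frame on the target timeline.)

frame 104577

Source frame index: (0×3600 + 58×60 + 2) × 30 + 13 = 104473.
Real time: 104473 / (30000/1001) = 104577473/30000 s.
Target frame: (104577473/30000) × (30) = 104577473/1000 ≈ 104577.473 → 104577.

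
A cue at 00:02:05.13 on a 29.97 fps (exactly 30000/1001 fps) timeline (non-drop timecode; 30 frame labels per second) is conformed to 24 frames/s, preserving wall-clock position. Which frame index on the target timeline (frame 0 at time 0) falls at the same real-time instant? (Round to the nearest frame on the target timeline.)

frame 3013

Source frame index: (0×3600 + 2×60 + 5) × 30 + 13 = 3763.
Real time: 3763 / (30000/1001) = 3766763/30000 s.
Target frame: (3766763/30000) × (24) = 3766763/1250 ≈ 3013.410 → 3013.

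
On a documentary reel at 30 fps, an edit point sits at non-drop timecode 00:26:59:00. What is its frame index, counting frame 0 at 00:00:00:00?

frame 48570

Total seconds to the label: (0 × 3600 + 26 × 60 + 59) = 1619.
Frame index = 1619 × 30 + 0 = 48570.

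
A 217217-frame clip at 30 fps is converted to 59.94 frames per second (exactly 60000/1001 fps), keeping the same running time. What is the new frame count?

Target frames = source frames × (target rate / source rate) = 217217 × (60000/1001)/(30) = 217217 × 2000/1001 = 434000.

434000 frames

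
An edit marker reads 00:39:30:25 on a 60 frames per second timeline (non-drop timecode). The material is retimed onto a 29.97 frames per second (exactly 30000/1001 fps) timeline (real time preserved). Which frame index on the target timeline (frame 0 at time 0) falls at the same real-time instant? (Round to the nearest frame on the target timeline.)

Source frame index: (0×3600 + 39×60 + 30) × 60 + 25 = 142225.
Real time: 142225 / (60) = 28445/12 s.
Target frame: (28445/12) × (30000/1001) = 71112500/1001 ≈ 71041.459 → 71041.

frame 71041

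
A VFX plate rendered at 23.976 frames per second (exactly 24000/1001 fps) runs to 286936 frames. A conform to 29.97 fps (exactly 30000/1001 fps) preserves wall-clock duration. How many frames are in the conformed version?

Target frames = source frames × (target rate / source rate) = 286936 × (30000/1001)/(24000/1001) = 286936 × 5/4 = 358670.

358670 frames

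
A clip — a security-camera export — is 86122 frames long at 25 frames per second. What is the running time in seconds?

Running time = 86122 / (25) = 3444.88 s.

3444.88 seconds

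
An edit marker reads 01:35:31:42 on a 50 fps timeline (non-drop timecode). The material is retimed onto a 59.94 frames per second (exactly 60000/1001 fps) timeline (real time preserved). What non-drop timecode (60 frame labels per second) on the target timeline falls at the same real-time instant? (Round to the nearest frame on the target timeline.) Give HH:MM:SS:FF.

Source frame index: (1×3600 + 35×60 + 31) × 50 + 42 = 286592.
Real time: 286592 / (50) = 143296/25 s.
Target frame: (143296/25) × (60000/1001) = 343910400/1001 ≈ 343566.833 → 343567.
At 60 labels/s: frame 343567 → 01:35:26:07.

01:35:26:07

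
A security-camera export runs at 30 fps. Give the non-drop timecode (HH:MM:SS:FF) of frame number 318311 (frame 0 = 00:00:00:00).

318311 ÷ 30 = 10610 full seconds, remainder 11 frames.
10610 s = 2 h 56 min 50 s.
Timecode: 02:56:50:11.

02:56:50:11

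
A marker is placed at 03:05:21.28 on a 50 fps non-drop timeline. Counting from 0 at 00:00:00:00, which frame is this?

frame 556078

Total seconds to the label: (3 × 3600 + 5 × 60 + 21) = 11121.
Frame index = 11121 × 50 + 28 = 556078.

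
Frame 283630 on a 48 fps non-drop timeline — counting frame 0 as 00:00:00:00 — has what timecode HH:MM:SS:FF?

283630 ÷ 48 = 5908 full seconds, remainder 46 frames.
5908 s = 1 h 38 min 28 s.
Timecode: 01:38:28:46.

01:38:28:46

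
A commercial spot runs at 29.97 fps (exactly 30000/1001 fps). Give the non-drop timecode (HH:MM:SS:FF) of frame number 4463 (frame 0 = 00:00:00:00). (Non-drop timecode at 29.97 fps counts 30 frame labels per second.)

4463 ÷ 30 = 148 full seconds, remainder 23 frames.
148 s = 0 h 2 min 28 s.
Timecode: 00:02:28:23.

00:02:28:23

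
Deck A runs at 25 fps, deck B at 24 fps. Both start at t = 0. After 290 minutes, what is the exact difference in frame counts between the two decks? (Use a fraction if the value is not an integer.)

17400 frames

290 min = 17400 s.
A emits 25 × 17400 = 435000 frames; B emits 24 × 17400 = 417600.
Difference = 17400 frames; B is behind A.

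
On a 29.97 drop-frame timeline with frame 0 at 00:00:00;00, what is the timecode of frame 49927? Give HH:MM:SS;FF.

Ten DF minutes hold 17982 frames, so frame 49927 lies in block 2 (frames 35964–53945) with 13963 frames into that block.
The block's first minute is 1800 frames and the rest 1798 each; 13963 frames reaches minute 7, so 2 × 18 + 7 × 2 = 50 labels have been skipped so far.
Adding those back, label number 49927 + 50 = 49977 at 30 labels/s is 1665 s + 27 f = 0 h 27 min 45 s frame 27, i.e. 00:27:45;27.

00:27:45;27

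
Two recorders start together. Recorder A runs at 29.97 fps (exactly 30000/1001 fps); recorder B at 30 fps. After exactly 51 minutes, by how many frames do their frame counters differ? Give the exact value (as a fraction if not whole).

51 min = 3060 s.
A emits 30000/1001 × 3060 = 91800000/1001 frames; B emits 30 × 3060 = 91800.
Difference = 91800/1001 frames (≈ 91.7083); B is ahead of A.

91800/1001 frames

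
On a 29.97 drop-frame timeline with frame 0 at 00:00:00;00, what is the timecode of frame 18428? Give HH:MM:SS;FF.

Each 10-minute DF block holds 10 × 60 × 30 − 9 × 2 = 17982 frames. 18428 ÷ 17982 → 1 full block, remainder 446.
Within the partial block the first minute is 1800 frames and each further minute 1798, so 0 further minute boundaries passed. Total skipped labels = 18 × 1 + 2 × 0 = 18.
Non-drop label index = 18428 + 18 = 18446; at 30 labels/s that is 00:10:14:26, i.e. DF 00:10:14;26.

00:10:14;26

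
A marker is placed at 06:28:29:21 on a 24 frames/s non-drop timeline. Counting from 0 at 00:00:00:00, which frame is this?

Total seconds to the label: (6 × 3600 + 28 × 60 + 29) = 23309.
Frame index = 23309 × 24 + 21 = 559437.

frame 559437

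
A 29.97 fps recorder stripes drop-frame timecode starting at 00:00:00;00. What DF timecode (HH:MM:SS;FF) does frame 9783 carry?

00:05:26;13

Each 10-minute DF block holds 10 × 60 × 30 − 9 × 2 = 17982 frames. 9783 ÷ 17982 → 0 full blocks, remainder 9783.
Within the partial block the first minute is 1800 frames and each further minute 1798, so 5 further minute boundaries passed. Total skipped labels = 18 × 0 + 2 × 5 = 10.
Non-drop label index = 9783 + 10 = 9793; at 30 labels/s that is 00:05:26:13, i.e. DF 00:05:26;13.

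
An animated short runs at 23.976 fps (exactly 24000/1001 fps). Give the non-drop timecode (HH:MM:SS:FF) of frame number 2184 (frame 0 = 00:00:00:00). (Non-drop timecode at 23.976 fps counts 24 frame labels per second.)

2184 ÷ 24 = 91 full seconds, remainder 0 frames.
91 s = 0 h 1 min 31 s.
Timecode: 00:01:31:00.

00:01:31:00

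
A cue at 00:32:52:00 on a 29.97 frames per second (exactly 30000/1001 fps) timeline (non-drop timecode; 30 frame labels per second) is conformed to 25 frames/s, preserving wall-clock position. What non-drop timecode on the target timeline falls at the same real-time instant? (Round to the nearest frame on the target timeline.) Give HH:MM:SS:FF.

Source frame index: (0×3600 + 32×60 + 52) × 30 + 0 = 59160.
Real time: 59160 / (30000/1001) = 493493/250 s.
Target frame: (493493/250) × (25) = 493493/10 ≈ 49349.300 → 49349.
At 25 labels/s: frame 49349 → 00:32:53:24.

00:32:53:24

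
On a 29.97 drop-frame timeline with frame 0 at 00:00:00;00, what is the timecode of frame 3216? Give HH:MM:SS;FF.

00:01:47;08

Ten DF minutes hold 17982 frames, so frame 3216 lies in block 0 (frames 0–17981) with 3216 frames into that block.
The block's first minute is 1800 frames and the rest 1798 each; 3216 frames reaches minute 1, so 0 × 18 + 1 × 2 = 2 labels have been skipped so far.
Adding those back, label number 3216 + 2 = 3218 at 30 labels/s is 107 s + 8 f = 0 h 1 min 47 s frame 8, i.e. 00:01:47;08.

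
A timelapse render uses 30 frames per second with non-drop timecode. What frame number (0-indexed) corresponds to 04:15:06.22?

Total seconds to the label: (4 × 3600 + 15 × 60 + 6) = 15306.
Frame index = 15306 × 30 + 22 = 459202.

frame 459202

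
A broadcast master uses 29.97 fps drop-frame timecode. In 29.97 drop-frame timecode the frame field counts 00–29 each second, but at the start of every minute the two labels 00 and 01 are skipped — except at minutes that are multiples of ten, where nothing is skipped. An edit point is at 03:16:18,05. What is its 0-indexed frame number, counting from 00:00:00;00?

352991

As if non-drop at 30 labels/s: (3 × 3600 + 16 × 60 + 18) × 30 + 5 = 353345.
Minute boundaries passed: 196; those not divisible by 10: 196 − 19 = 177; dropped labels = 2 × 177 = 354.
Actual frame index = 353345 − 354 = 352991.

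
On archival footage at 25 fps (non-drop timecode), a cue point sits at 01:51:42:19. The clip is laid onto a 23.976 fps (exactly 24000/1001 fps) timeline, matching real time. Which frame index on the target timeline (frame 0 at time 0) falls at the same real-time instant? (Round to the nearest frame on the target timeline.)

Source frame index: (1×3600 + 51×60 + 42) × 25 + 19 = 167569.
Real time: 167569 / (25) = 167569/25 s.
Target frame: (167569/25) × (24000/1001) = 160866240/1001 ≈ 160705.534 → 160706.

frame 160706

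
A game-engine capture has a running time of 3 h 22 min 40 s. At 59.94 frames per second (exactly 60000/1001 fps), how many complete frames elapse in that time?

3 h 22 min 40 s = 12160 s.
Frames = 12160 × 60000/1001 = 729600000/1001 ≈ 728871.1289.
Complete frames: 728871.

728871 frames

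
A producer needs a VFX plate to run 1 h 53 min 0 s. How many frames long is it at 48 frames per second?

325440 frames

1 h 53 min 0 s = 6780 s.
Frames = 6780 × 48 = 325440.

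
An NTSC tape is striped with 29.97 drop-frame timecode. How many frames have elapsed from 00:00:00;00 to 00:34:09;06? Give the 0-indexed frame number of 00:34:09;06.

Complete 10-minute blocks: 3, each 17982 frames → 53946.
Remaining 4 whole minutes in the current block: 1800 + 3 × 1798 = 7194 frames.
Within the current minute: 9 × 30 + 6 − 2 = 274 (labels ;00/;01 skipped at this minute). Total = 53946 + 7194 + 274 = 61414.

61414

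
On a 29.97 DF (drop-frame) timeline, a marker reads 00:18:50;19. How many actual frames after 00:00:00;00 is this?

33885

As if non-drop at 30 labels/s: (0 × 3600 + 18 × 60 + 50) × 30 + 19 = 33919.
Minute boundaries passed: 18; those not divisible by 10: 18 − 1 = 17; dropped labels = 2 × 17 = 34.
Actual frame index = 33919 − 34 = 33885.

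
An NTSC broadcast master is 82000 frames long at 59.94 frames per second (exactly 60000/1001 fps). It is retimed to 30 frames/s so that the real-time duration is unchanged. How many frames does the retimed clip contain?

41041 frames

Target frames = source frames × (target rate / source rate) = 82000 × (30)/(60000/1001) = 82000 × 1001/2000 = 41041.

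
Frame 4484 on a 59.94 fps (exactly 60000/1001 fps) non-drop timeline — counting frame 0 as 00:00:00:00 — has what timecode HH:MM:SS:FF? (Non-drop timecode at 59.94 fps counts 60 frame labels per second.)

00:01:14:44

4484 ÷ 60 = 74 full seconds, remainder 44 frames.
74 s = 0 h 1 min 14 s.
Timecode: 00:01:14:44.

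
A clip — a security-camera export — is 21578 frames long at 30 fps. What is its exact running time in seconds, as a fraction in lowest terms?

Running time = 21578 ÷ (30) = 21578 × 1/30 = 10789/15 s.

10789/15 seconds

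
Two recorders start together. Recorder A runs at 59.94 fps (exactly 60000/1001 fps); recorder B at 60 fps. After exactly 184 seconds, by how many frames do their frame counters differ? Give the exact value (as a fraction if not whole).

A emits 60000/1001 × 184 = 11040000/1001 frames; B emits 60 × 184 = 11040.
Difference = 11040/1001 frames (≈ 11.0290); B is ahead of A.

11040/1001 frames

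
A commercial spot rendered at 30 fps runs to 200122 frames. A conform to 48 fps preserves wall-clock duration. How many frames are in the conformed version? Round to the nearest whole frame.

Frames at target rate = 200122 × (48) / (30) = 1600976/5 ≈ 320195.200.
Nearest whole frame: 320195.

320195 frames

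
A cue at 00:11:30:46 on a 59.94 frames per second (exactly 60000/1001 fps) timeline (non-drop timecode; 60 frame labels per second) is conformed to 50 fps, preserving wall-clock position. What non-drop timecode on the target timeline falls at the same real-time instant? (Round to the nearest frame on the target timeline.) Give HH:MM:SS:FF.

Source frame index: (0×3600 + 11×60 + 30) × 60 + 46 = 41446.
Real time: 41446 / (60000/1001) = 20743723/30000 s.
Target frame: (20743723/30000) × (50) = 20743723/600 ≈ 34572.872 → 34573.
At 50 labels/s: frame 34573 → 00:11:31:23.

00:11:31:23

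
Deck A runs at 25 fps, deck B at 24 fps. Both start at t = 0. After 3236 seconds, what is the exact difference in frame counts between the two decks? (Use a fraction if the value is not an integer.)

A emits 25 × 3236 = 80900 frames; B emits 24 × 3236 = 77664.
Difference = 3236 frames; B is behind A.

3236 frames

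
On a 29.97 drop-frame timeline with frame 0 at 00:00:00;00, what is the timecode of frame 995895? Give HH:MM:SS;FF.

Each 10-minute DF block holds 10 × 60 × 30 − 9 × 2 = 17982 frames. 995895 ÷ 17982 → 55 full blocks, remainder 6885.
Within the partial block the first minute is 1800 frames and each further minute 1798, so 3 further minute boundaries passed. Total skipped labels = 18 × 55 + 2 × 3 = 996.
Non-drop label index = 995895 + 996 = 996891; at 30 labels/s that is 09:13:49:21, i.e. DF 09:13:49;21.

09:13:49;21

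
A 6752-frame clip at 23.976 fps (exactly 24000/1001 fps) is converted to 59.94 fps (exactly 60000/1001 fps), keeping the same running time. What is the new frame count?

Frames at target rate = 6752 × (60000/1001) / (24000/1001) = 16880.

16880 frames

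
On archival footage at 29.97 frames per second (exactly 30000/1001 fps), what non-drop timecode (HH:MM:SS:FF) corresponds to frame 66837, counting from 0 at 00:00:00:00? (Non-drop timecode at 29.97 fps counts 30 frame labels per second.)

00:37:07:27

66837 ÷ 30 = 2227 full seconds, remainder 27 frames.
2227 s = 0 h 37 min 7 s.
Timecode: 00:37:07:27.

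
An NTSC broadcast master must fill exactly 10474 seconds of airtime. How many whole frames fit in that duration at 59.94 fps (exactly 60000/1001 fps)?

627812 frames

Frames = 10474 × 60000/1001 = 628440000/1001 ≈ 627812.1878.
Complete frames: 627812.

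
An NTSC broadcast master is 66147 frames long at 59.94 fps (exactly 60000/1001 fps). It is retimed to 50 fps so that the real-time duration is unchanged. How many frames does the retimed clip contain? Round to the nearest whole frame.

Frames at target rate = 66147 × (50) / (60000/1001) = 22071049/400 ≈ 55177.622.
Nearest whole frame: 55178.

55178 frames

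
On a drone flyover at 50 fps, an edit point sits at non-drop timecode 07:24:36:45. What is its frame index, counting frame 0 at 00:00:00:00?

1333845

Total seconds to the label: (7 × 3600 + 24 × 60 + 36) = 26676.
Frame index = 26676 × 50 + 45 = 1333845.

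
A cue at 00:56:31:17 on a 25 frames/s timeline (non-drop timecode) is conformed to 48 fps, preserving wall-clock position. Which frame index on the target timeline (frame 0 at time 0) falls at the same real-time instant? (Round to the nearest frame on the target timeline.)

Source frame index: (0×3600 + 56×60 + 31) × 25 + 17 = 84792.
Real time: 84792 / (25) = 84792/25 s.
Target frame: (84792/25) × (48) = 4070016/25 ≈ 162800.640 → 162801.

frame 162801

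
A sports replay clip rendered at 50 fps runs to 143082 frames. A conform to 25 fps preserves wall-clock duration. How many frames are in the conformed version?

71541 frames

Target frames = source frames × (target rate / source rate) = 143082 × (25)/(50) = 143082 × 1/2 = 71541.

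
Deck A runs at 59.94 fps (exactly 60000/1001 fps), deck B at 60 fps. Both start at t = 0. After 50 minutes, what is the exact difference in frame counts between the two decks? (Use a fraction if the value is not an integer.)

50 min = 3000 s.
A emits 60000/1001 × 3000 = 180000000/1001 frames; B emits 60 × 3000 = 180000.
Difference = 180000/1001 frames (≈ 179.8202); B is ahead of A.

180000/1001 frames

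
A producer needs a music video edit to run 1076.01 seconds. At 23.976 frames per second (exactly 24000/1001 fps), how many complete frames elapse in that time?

25798 frames

Frames = 1076.01 × 24000/1001 = 1986480/77 ≈ 25798.4416.
Complete frames: 25798.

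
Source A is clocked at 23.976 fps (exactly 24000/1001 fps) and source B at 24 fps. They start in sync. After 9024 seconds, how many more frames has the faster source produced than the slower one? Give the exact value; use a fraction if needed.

A emits 24000/1001 × 9024 = 216576000/1001 frames; B emits 24 × 9024 = 216576.
Difference = 216576/1001 frames (≈ 216.3596); B is ahead of A.

216576/1001 frames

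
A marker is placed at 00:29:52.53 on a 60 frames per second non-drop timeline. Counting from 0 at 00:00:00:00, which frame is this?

Total seconds to the label: (0 × 3600 + 29 × 60 + 52) = 1792.
Frame index = 1792 × 60 + 53 = 107573.

frame 107573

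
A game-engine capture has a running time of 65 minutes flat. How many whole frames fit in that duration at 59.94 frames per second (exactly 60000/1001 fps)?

233766 frames

65 min = 3900 s.
Frames = 3900 × 60000/1001 = 18000000/77 ≈ 233766.2338.
Complete frames: 233766.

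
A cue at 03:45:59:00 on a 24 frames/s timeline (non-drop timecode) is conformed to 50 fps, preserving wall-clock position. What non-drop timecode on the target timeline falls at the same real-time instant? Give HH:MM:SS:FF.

03:45:59:00

Source frame index: (3×3600 + 45×60 + 59) × 24 + 0 = 325416.
Real time: 325416 / (24) = 13559 s.
Target frame: (13559) × (50) = 677950.
At 50 labels/s: frame 677950 → 03:45:59:00.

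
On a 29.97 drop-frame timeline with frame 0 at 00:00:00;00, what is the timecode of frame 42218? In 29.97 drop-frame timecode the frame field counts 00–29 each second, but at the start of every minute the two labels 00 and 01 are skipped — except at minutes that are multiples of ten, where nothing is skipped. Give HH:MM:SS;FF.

Ten DF minutes hold 17982 frames, so frame 42218 lies in block 2 (frames 35964–53945) with 6254 frames into that block.
The block's first minute is 1800 frames and the rest 1798 each; 6254 frames reaches minute 3, so 2 × 18 + 3 × 2 = 42 labels have been skipped so far.
Adding those back, label number 42218 + 42 = 42260 at 30 labels/s is 1408 s + 20 f = 0 h 23 min 28 s frame 20, i.e. 00:23:28;20.

00:23:28;20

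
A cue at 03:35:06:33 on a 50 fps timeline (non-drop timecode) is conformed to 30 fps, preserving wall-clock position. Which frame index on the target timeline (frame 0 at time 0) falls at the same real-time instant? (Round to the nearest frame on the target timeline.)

frame 387200

Source frame index: (3×3600 + 35×60 + 6) × 50 + 33 = 645333.
Real time: 645333 / (50) = 645333/50 s.
Target frame: (645333/50) × (30) = 1935999/5 ≈ 387199.800 → 387200.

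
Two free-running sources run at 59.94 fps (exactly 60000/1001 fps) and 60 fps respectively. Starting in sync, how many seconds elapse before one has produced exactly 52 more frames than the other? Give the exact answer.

The gap grows by |60 − 60000/1001| = 60/1001 frames per second.
Time for a 52-frame gap: 52 ÷ (60/1001) = 13013/15 s.

13013/15 seconds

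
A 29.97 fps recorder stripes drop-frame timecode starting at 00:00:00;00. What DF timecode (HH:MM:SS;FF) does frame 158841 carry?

Each 10-minute DF block holds 10 × 60 × 30 − 9 × 2 = 17982 frames. 158841 ÷ 17982 → 8 full blocks, remainder 14985.
Within the partial block the first minute is 1800 frames and each further minute 1798, so 8 further minute boundaries passed. Total skipped labels = 18 × 8 + 2 × 8 = 160.
Non-drop label index = 158841 + 160 = 159001; at 30 labels/s that is 01:28:20:01, i.e. DF 01:28:20;01.

01:28:20;01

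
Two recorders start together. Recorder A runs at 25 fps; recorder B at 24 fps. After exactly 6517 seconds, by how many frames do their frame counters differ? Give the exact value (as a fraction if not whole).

6517 frames

A emits 25 × 6517 = 162925 frames; B emits 24 × 6517 = 156408.
Difference = 6517 frames; B is behind A.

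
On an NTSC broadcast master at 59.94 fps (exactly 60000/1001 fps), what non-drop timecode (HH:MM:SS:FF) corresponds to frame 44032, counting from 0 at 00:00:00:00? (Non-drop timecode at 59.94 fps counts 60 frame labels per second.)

00:12:13:52

44032 ÷ 60 = 733 full seconds, remainder 52 frames.
733 s = 0 h 12 min 13 s.
Timecode: 00:12:13:52.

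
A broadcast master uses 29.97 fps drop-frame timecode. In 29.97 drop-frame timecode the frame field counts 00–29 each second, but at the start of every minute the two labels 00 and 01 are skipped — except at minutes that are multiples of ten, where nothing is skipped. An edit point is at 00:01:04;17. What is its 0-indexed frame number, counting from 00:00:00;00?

As if non-drop at 30 labels/s: (0 × 3600 + 1 × 60 + 4) × 30 + 17 = 1937.
Minute boundaries passed: 1; those not divisible by 10: 1 − 0 = 1; dropped labels = 2 × 1 = 2.
Actual frame index = 1937 − 2 = 1935.

1935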